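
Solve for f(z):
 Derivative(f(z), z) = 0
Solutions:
 f(z) = C1


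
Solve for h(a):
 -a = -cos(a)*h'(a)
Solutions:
 h(a) = C1 + Integral(a/cos(a), a)


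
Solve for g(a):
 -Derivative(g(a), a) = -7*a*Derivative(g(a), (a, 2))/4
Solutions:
 g(a) = C1 + C2*a^(11/7)


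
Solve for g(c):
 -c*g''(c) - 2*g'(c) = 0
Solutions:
 g(c) = C1 + C2/c


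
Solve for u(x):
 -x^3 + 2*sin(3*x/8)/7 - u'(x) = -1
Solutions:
 u(x) = C1 - x^4/4 + x - 16*cos(3*x/8)/21


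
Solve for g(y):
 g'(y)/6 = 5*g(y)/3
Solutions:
 g(y) = C1*exp(10*y)


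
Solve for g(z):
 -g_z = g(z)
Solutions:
 g(z) = C1*exp(-z)


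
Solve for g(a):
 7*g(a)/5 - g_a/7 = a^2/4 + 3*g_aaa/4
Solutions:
 g(a) = C1*exp(-a*(-10*2^(2/3)*245^(1/3)/(3087 + sqrt(9532369))^(1/3) + 350^(1/3)*(3087 + sqrt(9532369))^(1/3))/210)*sin(sqrt(3)*a*(10*2^(2/3)*245^(1/3)/(3087 + sqrt(9532369))^(1/3) + 350^(1/3)*(3087 + sqrt(9532369))^(1/3))/210) + C2*exp(-a*(-10*2^(2/3)*245^(1/3)/(3087 + sqrt(9532369))^(1/3) + 350^(1/3)*(3087 + sqrt(9532369))^(1/3))/210)*cos(sqrt(3)*a*(10*2^(2/3)*245^(1/3)/(3087 + sqrt(9532369))^(1/3) + 350^(1/3)*(3087 + sqrt(9532369))^(1/3))/210) + C3*exp(a*(-10*2^(2/3)*245^(1/3)/(3087 + sqrt(9532369))^(1/3) + 350^(1/3)*(3087 + sqrt(9532369))^(1/3))/105) + 5*a^2/28 + 25*a/686 + 125/33614


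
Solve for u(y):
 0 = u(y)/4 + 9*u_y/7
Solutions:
 u(y) = C1*exp(-7*y/36)


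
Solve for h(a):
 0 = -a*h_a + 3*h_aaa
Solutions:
 h(a) = C1 + Integral(C2*airyai(3^(2/3)*a/3) + C3*airybi(3^(2/3)*a/3), a)


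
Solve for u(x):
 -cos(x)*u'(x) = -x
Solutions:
 u(x) = C1 + Integral(x/cos(x), x)


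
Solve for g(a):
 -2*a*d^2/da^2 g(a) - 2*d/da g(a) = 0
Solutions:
 g(a) = C1 + C2*log(a)


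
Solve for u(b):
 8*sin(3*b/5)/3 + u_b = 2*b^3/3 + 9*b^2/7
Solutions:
 u(b) = C1 + b^4/6 + 3*b^3/7 + 40*cos(3*b/5)/9


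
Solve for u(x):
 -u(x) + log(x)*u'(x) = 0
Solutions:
 u(x) = C1*exp(li(x))


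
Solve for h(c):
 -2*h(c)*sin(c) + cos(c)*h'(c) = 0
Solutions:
 h(c) = C1/cos(c)^2


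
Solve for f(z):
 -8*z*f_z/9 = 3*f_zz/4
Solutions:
 f(z) = C1 + C2*erf(4*sqrt(3)*z/9)


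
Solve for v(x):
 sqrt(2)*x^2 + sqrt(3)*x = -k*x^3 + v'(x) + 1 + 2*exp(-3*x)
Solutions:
 v(x) = C1 + k*x^4/4 + sqrt(2)*x^3/3 + sqrt(3)*x^2/2 - x + 2*exp(-3*x)/3


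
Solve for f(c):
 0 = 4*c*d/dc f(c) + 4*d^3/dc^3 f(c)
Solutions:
 f(c) = C1 + Integral(C2*airyai(-c) + C3*airybi(-c), c)


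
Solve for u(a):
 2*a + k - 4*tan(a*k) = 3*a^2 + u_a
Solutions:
 u(a) = C1 - a^3 + a^2 + a*k - 4*Piecewise((-log(cos(a*k))/k, Ne(k, 0)), (0, True))


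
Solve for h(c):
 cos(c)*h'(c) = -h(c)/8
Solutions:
 h(c) = C1*(sin(c) - 1)^(1/16)/(sin(c) + 1)^(1/16)


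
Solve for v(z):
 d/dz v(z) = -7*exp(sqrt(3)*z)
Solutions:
 v(z) = C1 - 7*sqrt(3)*exp(sqrt(3)*z)/3


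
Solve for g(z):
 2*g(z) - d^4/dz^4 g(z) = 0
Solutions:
 g(z) = C1*exp(-2^(1/4)*z) + C2*exp(2^(1/4)*z) + C3*sin(2^(1/4)*z) + C4*cos(2^(1/4)*z)


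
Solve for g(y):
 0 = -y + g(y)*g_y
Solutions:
 g(y) = -sqrt(C1 + y^2)
 g(y) = sqrt(C1 + y^2)


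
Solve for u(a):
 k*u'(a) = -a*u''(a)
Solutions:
 u(a) = C1 + a^(1 - re(k))*(C2*sin(log(a)*Abs(im(k))) + C3*cos(log(a)*im(k)))


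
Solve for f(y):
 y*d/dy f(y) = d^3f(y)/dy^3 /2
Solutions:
 f(y) = C1 + Integral(C2*airyai(2^(1/3)*y) + C3*airybi(2^(1/3)*y), y)


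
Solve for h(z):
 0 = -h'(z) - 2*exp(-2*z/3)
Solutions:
 h(z) = C1 + 3*exp(-2*z/3)


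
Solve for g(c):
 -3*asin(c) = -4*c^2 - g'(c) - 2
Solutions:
 g(c) = C1 - 4*c^3/3 + 3*c*asin(c) - 2*c + 3*sqrt(1 - c^2)


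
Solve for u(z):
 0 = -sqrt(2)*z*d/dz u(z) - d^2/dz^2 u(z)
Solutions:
 u(z) = C1 + C2*erf(2^(3/4)*z/2)


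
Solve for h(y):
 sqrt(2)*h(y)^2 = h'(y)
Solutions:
 h(y) = -1/(C1 + sqrt(2)*y)


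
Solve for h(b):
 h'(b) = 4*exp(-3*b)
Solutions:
 h(b) = C1 - 4*exp(-3*b)/3


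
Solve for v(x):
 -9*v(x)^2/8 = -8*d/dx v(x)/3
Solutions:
 v(x) = -64/(C1 + 27*x)


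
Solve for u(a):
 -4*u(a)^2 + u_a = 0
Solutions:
 u(a) = -1/(C1 + 4*a)


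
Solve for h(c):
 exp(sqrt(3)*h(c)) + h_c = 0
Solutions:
 h(c) = sqrt(3)*(2*log(1/(C1 + c)) - log(3))/6


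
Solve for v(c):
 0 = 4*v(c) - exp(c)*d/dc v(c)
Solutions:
 v(c) = C1*exp(-4*exp(-c))


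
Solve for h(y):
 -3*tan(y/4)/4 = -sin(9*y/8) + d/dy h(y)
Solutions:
 h(y) = C1 + 3*log(cos(y/4)) - 8*cos(9*y/8)/9


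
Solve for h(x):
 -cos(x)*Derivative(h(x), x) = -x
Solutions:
 h(x) = C1 + Integral(x/cos(x), x)


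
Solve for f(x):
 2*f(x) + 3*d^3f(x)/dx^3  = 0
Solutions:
 f(x) = C3*exp(-2^(1/3)*3^(2/3)*x/3) + (C1*sin(2^(1/3)*3^(1/6)*x/2) + C2*cos(2^(1/3)*3^(1/6)*x/2))*exp(2^(1/3)*3^(2/3)*x/6)


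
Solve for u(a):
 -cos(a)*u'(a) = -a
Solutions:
 u(a) = C1 + Integral(a/cos(a), a)


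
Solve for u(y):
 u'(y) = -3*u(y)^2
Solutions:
 u(y) = 1/(C1 + 3*y)


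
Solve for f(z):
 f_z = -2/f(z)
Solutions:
 f(z) = -sqrt(C1 - 4*z)
 f(z) = sqrt(C1 - 4*z)


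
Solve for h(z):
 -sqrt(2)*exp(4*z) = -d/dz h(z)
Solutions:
 h(z) = C1 + sqrt(2)*exp(4*z)/4


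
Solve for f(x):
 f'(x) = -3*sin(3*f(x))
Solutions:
 f(x) = -acos((-C1 - exp(18*x))/(C1 - exp(18*x)))/3 + 2*pi/3
 f(x) = acos((-C1 - exp(18*x))/(C1 - exp(18*x)))/3


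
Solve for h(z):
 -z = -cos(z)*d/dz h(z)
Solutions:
 h(z) = C1 + Integral(z/cos(z), z)


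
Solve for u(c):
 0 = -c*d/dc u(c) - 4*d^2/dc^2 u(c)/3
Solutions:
 u(c) = C1 + C2*erf(sqrt(6)*c/4)


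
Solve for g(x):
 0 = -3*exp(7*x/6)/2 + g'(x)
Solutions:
 g(x) = C1 + 9*exp(7*x/6)/7


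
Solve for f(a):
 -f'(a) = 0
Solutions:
 f(a) = C1


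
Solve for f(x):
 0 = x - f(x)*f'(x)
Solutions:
 f(x) = -sqrt(C1 + x^2)
 f(x) = sqrt(C1 + x^2)


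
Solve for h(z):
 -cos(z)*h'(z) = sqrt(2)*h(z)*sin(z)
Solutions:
 h(z) = C1*cos(z)^(sqrt(2))


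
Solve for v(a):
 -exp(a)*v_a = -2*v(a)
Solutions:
 v(a) = C1*exp(-2*exp(-a))


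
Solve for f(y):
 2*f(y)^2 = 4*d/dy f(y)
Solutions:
 f(y) = -2/(C1 + y)


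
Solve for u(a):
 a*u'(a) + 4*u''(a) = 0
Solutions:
 u(a) = C1 + C2*erf(sqrt(2)*a/4)


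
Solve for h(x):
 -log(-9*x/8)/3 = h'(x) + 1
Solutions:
 h(x) = C1 - x*log(-x)/3 + x*(-2*log(3)/3 - 2/3 + log(2))


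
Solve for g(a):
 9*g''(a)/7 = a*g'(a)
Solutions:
 g(a) = C1 + C2*erfi(sqrt(14)*a/6)


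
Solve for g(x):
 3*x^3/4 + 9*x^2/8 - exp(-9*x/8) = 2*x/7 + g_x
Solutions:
 g(x) = C1 + 3*x^4/16 + 3*x^3/8 - x^2/7 + 8*exp(-9*x/8)/9


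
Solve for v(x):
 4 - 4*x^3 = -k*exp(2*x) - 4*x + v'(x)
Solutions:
 v(x) = C1 + k*exp(2*x)/2 - x^4 + 2*x^2 + 4*x


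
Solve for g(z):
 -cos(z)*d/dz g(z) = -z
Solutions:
 g(z) = C1 + Integral(z/cos(z), z)


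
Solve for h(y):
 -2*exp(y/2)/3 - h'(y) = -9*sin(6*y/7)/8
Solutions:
 h(y) = C1 - 4*exp(y/2)/3 - 21*cos(6*y/7)/16


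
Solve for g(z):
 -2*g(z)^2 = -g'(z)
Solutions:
 g(z) = -1/(C1 + 2*z)


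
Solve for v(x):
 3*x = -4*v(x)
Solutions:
 v(x) = -3*x/4


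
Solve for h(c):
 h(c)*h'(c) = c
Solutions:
 h(c) = -sqrt(C1 + c^2)
 h(c) = sqrt(C1 + c^2)


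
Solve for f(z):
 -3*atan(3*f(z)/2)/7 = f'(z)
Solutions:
 Integral(1/atan(3*_y/2), (_y, f(z))) = C1 - 3*z/7


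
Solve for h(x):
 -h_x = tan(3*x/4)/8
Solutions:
 h(x) = C1 + log(cos(3*x/4))/6


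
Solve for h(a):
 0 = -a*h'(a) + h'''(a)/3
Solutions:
 h(a) = C1 + Integral(C2*airyai(3^(1/3)*a) + C3*airybi(3^(1/3)*a), a)


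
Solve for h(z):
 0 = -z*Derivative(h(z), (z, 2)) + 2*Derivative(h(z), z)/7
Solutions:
 h(z) = C1 + C2*z^(9/7)


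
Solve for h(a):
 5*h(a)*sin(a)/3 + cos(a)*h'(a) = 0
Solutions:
 h(a) = C1*cos(a)^(5/3)


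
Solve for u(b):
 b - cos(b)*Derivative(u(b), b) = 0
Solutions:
 u(b) = C1 + Integral(b/cos(b), b)


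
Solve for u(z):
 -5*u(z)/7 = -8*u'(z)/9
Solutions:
 u(z) = C1*exp(45*z/56)


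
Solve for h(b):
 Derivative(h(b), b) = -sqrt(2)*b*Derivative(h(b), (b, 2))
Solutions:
 h(b) = C1 + C2*b^(1 - sqrt(2)/2)


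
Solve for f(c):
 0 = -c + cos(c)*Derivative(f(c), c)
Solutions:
 f(c) = C1 + Integral(c/cos(c), c)


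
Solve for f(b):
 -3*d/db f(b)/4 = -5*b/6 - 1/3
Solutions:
 f(b) = C1 + 5*b^2/9 + 4*b/9


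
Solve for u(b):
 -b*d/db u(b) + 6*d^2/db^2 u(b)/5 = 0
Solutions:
 u(b) = C1 + C2*erfi(sqrt(15)*b/6)


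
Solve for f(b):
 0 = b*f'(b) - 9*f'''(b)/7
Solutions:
 f(b) = C1 + Integral(C2*airyai(21^(1/3)*b/3) + C3*airybi(21^(1/3)*b/3), b)


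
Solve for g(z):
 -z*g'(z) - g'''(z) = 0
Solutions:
 g(z) = C1 + Integral(C2*airyai(-z) + C3*airybi(-z), z)


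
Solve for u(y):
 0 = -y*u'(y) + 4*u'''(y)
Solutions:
 u(y) = C1 + Integral(C2*airyai(2^(1/3)*y/2) + C3*airybi(2^(1/3)*y/2), y)


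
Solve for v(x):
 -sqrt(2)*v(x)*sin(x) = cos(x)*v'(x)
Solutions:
 v(x) = C1*cos(x)^(sqrt(2))


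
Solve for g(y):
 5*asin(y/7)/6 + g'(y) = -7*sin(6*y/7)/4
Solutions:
 g(y) = C1 - 5*y*asin(y/7)/6 - 5*sqrt(49 - y^2)/6 + 49*cos(6*y/7)/24


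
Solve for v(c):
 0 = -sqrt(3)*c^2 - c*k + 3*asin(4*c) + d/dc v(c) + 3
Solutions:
 v(c) = C1 + sqrt(3)*c^3/3 + c^2*k/2 - 3*c*asin(4*c) - 3*c - 3*sqrt(1 - 16*c^2)/4


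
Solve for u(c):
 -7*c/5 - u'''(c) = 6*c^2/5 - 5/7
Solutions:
 u(c) = C1 + C2*c + C3*c^2 - c^5/50 - 7*c^4/120 + 5*c^3/42


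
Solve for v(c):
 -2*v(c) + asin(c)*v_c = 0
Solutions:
 v(c) = C1*exp(2*Integral(1/asin(c), c))


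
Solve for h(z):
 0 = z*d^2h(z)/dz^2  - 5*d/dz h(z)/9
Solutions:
 h(z) = C1 + C2*z^(14/9)


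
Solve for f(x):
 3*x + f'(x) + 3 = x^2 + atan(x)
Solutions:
 f(x) = C1 + x^3/3 - 3*x^2/2 + x*atan(x) - 3*x - log(x^2 + 1)/2


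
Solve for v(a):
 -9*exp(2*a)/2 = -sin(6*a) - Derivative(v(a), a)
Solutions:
 v(a) = C1 + 9*exp(2*a)/4 + cos(6*a)/6


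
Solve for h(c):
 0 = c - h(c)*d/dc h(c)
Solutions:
 h(c) = -sqrt(C1 + c^2)
 h(c) = sqrt(C1 + c^2)


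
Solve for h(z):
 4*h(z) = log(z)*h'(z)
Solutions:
 h(z) = C1*exp(4*li(z))


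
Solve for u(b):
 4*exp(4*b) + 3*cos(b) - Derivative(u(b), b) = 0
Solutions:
 u(b) = C1 + exp(4*b) + 3*sin(b)


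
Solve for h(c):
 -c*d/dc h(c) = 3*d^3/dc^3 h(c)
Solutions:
 h(c) = C1 + Integral(C2*airyai(-3^(2/3)*c/3) + C3*airybi(-3^(2/3)*c/3), c)


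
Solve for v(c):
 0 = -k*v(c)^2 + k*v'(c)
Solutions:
 v(c) = -1/(C1 + c)


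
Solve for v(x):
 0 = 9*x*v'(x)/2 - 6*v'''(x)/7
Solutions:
 v(x) = C1 + Integral(C2*airyai(42^(1/3)*x/2) + C3*airybi(42^(1/3)*x/2), x)


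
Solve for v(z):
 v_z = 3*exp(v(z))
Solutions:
 v(z) = log(-1/(C1 + 3*z))


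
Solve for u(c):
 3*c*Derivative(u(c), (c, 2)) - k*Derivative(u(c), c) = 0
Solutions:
 u(c) = C1 + c^(re(k)/3 + 1)*(C2*sin(log(c)*Abs(im(k))/3) + C3*cos(log(c)*im(k)/3))


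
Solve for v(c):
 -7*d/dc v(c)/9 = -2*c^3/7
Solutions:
 v(c) = C1 + 9*c^4/98


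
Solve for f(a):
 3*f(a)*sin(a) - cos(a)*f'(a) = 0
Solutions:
 f(a) = C1/cos(a)^3


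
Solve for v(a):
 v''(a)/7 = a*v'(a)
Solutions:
 v(a) = C1 + C2*erfi(sqrt(14)*a/2)


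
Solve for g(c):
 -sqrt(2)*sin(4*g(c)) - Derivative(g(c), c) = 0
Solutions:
 g(c) = -acos((-C1 - exp(8*sqrt(2)*c))/(C1 - exp(8*sqrt(2)*c)))/4 + pi/2
 g(c) = acos((-C1 - exp(8*sqrt(2)*c))/(C1 - exp(8*sqrt(2)*c)))/4


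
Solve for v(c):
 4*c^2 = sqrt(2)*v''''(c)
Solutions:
 v(c) = C1 + C2*c + C3*c^2 + C4*c^3 + sqrt(2)*c^6/180


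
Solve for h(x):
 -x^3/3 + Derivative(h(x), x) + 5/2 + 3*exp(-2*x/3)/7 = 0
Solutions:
 h(x) = C1 + x^4/12 - 5*x/2 + 9*exp(-2*x/3)/14


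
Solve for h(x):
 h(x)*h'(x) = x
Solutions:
 h(x) = -sqrt(C1 + x^2)
 h(x) = sqrt(C1 + x^2)


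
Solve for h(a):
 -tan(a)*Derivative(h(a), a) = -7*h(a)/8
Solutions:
 h(a) = C1*sin(a)^(7/8)


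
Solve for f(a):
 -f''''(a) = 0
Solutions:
 f(a) = C1 + C2*a + C3*a^2 + C4*a^3


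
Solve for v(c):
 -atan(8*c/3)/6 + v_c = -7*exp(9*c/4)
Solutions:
 v(c) = C1 + c*atan(8*c/3)/6 - 28*exp(9*c/4)/9 - log(64*c^2 + 9)/32


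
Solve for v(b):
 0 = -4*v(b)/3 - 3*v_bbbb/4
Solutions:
 v(b) = (C1*sin(sqrt(6)*b/3) + C2*cos(sqrt(6)*b/3))*exp(-sqrt(6)*b/3) + (C3*sin(sqrt(6)*b/3) + C4*cos(sqrt(6)*b/3))*exp(sqrt(6)*b/3)


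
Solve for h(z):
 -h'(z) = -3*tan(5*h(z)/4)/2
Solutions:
 h(z) = -4*asin(C1*exp(15*z/8))/5 + 4*pi/5
 h(z) = 4*asin(C1*exp(15*z/8))/5


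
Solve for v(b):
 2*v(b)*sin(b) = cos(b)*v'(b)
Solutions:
 v(b) = C1/cos(b)^2


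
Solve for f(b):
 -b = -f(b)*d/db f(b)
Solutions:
 f(b) = -sqrt(C1 + b^2)
 f(b) = sqrt(C1 + b^2)


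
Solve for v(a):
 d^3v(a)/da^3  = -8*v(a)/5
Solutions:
 v(a) = C3*exp(-2*5^(2/3)*a/5) + (C1*sin(sqrt(3)*5^(2/3)*a/5) + C2*cos(sqrt(3)*5^(2/3)*a/5))*exp(5^(2/3)*a/5)


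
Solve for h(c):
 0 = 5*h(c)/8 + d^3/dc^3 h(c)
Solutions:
 h(c) = C3*exp(-5^(1/3)*c/2) + (C1*sin(sqrt(3)*5^(1/3)*c/4) + C2*cos(sqrt(3)*5^(1/3)*c/4))*exp(5^(1/3)*c/4)


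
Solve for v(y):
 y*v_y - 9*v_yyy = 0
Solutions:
 v(y) = C1 + Integral(C2*airyai(3^(1/3)*y/3) + C3*airybi(3^(1/3)*y/3), y)


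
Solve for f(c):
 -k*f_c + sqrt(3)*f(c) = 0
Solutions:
 f(c) = C1*exp(sqrt(3)*c/k)


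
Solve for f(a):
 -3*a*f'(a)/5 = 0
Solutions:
 f(a) = C1


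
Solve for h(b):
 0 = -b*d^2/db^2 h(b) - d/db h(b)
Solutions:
 h(b) = C1 + C2*log(b)


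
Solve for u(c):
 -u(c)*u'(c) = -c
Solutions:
 u(c) = -sqrt(C1 + c^2)
 u(c) = sqrt(C1 + c^2)


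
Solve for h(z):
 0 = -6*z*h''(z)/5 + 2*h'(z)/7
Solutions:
 h(z) = C1 + C2*z^(26/21)


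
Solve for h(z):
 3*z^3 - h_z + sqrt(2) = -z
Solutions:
 h(z) = C1 + 3*z^4/4 + z^2/2 + sqrt(2)*z


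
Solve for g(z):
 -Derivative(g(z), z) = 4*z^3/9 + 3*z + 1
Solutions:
 g(z) = C1 - z^4/9 - 3*z^2/2 - z


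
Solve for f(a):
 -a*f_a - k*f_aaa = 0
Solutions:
 f(a) = C1 + Integral(C2*airyai(a*(-1/k)^(1/3)) + C3*airybi(a*(-1/k)^(1/3)), a)


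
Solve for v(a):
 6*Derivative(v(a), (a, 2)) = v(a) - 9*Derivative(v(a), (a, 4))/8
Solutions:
 v(a) = C1*exp(-a*sqrt(-8/3 + 2*sqrt(2))) + C2*exp(a*sqrt(-8/3 + 2*sqrt(2))) + C3*sin(a*sqrt(8/3 + 2*sqrt(2))) + C4*cos(a*sqrt(8/3 + 2*sqrt(2)))


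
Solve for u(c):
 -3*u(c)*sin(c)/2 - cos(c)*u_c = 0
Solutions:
 u(c) = C1*cos(c)^(3/2)


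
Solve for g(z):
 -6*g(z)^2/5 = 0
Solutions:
 g(z) = 0


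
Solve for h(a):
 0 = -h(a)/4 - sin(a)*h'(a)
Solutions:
 h(a) = C1*(cos(a) + 1)^(1/8)/(cos(a) - 1)^(1/8)


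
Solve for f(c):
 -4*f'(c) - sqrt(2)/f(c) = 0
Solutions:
 f(c) = -sqrt(C1 - 2*sqrt(2)*c)/2
 f(c) = sqrt(C1 - 2*sqrt(2)*c)/2


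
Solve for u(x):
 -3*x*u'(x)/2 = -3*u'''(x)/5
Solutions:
 u(x) = C1 + Integral(C2*airyai(2^(2/3)*5^(1/3)*x/2) + C3*airybi(2^(2/3)*5^(1/3)*x/2), x)


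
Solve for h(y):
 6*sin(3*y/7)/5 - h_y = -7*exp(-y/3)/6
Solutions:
 h(y) = C1 - 14*cos(3*y/7)/5 - 7*exp(-y/3)/2


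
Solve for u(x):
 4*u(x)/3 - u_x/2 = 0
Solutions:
 u(x) = C1*exp(8*x/3)


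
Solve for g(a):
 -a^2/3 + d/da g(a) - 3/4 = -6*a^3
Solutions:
 g(a) = C1 - 3*a^4/2 + a^3/9 + 3*a/4


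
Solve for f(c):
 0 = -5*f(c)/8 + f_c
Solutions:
 f(c) = C1*exp(5*c/8)


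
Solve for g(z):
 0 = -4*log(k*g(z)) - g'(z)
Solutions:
 li(k*g(z))/k = C1 - 4*z


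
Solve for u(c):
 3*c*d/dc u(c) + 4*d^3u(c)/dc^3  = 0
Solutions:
 u(c) = C1 + Integral(C2*airyai(-6^(1/3)*c/2) + C3*airybi(-6^(1/3)*c/2), c)


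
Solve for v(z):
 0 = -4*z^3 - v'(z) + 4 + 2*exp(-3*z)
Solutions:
 v(z) = C1 - z^4 + 4*z - 2*exp(-3*z)/3


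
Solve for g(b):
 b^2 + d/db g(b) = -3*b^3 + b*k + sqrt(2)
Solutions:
 g(b) = C1 - 3*b^4/4 - b^3/3 + b^2*k/2 + sqrt(2)*b


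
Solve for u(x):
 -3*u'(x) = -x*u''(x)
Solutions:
 u(x) = C1 + C2*x^4


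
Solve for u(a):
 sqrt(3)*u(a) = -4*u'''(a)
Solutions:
 u(a) = C3*exp(-2^(1/3)*3^(1/6)*a/2) + (C1*sin(2^(1/3)*3^(2/3)*a/4) + C2*cos(2^(1/3)*3^(2/3)*a/4))*exp(2^(1/3)*3^(1/6)*a/4)


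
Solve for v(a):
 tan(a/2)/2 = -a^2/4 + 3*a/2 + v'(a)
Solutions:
 v(a) = C1 + a^3/12 - 3*a^2/4 - log(cos(a/2))


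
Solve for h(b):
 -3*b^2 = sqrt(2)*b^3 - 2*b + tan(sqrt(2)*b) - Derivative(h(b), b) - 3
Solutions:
 h(b) = C1 + sqrt(2)*b^4/4 + b^3 - b^2 - 3*b - sqrt(2)*log(cos(sqrt(2)*b))/2


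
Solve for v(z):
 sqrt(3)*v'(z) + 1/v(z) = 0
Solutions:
 v(z) = -sqrt(C1 - 6*sqrt(3)*z)/3
 v(z) = sqrt(C1 - 6*sqrt(3)*z)/3


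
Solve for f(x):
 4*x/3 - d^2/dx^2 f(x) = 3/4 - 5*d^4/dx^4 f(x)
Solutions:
 f(x) = C1 + C2*x + C3*exp(-sqrt(5)*x/5) + C4*exp(sqrt(5)*x/5) + 2*x^3/9 - 3*x^2/8


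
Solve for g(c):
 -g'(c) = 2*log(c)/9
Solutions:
 g(c) = C1 - 2*c*log(c)/9 + 2*c/9


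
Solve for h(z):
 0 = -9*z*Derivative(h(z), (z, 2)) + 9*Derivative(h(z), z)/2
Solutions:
 h(z) = C1 + C2*z^(3/2)


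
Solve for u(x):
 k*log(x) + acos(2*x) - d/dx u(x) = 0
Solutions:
 u(x) = C1 + k*x*(log(x) - 1) + x*acos(2*x) - sqrt(1 - 4*x^2)/2


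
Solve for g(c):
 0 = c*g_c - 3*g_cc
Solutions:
 g(c) = C1 + C2*erfi(sqrt(6)*c/6)


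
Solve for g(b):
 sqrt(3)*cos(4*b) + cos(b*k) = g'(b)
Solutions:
 g(b) = C1 + sqrt(3)*sin(4*b)/4 + sin(b*k)/k


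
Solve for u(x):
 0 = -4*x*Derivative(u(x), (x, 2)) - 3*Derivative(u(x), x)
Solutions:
 u(x) = C1 + C2*x^(1/4)


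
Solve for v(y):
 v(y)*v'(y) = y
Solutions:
 v(y) = -sqrt(C1 + y^2)
 v(y) = sqrt(C1 + y^2)


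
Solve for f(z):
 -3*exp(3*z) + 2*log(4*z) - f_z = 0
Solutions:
 f(z) = C1 + 2*z*log(z) + 2*z*(-1 + 2*log(2)) - exp(3*z)


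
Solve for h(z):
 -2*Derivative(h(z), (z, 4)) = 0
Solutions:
 h(z) = C1 + C2*z + C3*z^2 + C4*z^3


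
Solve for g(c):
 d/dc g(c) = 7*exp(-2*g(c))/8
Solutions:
 g(c) = log(C1 + 7*c)/2 - log(2)
 g(c) = log(-sqrt(C1 + 7*c)) - log(2)


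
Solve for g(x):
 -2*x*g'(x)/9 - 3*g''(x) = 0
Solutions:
 g(x) = C1 + C2*erf(sqrt(3)*x/9)


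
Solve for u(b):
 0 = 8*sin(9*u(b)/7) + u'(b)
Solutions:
 8*b + 7*log(cos(9*u(b)/7) - 1)/18 - 7*log(cos(9*u(b)/7) + 1)/18 = C1


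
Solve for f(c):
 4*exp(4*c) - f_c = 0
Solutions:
 f(c) = C1 + exp(4*c)


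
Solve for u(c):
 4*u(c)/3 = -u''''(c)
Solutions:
 u(c) = (C1*sin(3^(3/4)*c/3) + C2*cos(3^(3/4)*c/3))*exp(-3^(3/4)*c/3) + (C3*sin(3^(3/4)*c/3) + C4*cos(3^(3/4)*c/3))*exp(3^(3/4)*c/3)


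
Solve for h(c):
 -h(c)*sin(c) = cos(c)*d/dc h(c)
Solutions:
 h(c) = C1*cos(c)


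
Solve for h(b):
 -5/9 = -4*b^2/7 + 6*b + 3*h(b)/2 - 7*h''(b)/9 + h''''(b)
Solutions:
 h(b) = 8*b^2/21 - 4*b + (C1*sin(2^(3/4)*3^(1/4)*b*sin(atan(sqrt(437)/7)/2)/2) + C2*cos(2^(3/4)*3^(1/4)*b*sin(atan(sqrt(437)/7)/2)/2))*exp(-2^(3/4)*3^(1/4)*b*cos(atan(sqrt(437)/7)/2)/2) + (C3*sin(2^(3/4)*3^(1/4)*b*sin(atan(sqrt(437)/7)/2)/2) + C4*cos(2^(3/4)*3^(1/4)*b*sin(atan(sqrt(437)/7)/2)/2))*exp(2^(3/4)*3^(1/4)*b*cos(atan(sqrt(437)/7)/2)/2) + 2/81


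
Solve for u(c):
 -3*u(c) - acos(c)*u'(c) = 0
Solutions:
 u(c) = C1*exp(-3*Integral(1/acos(c), c))


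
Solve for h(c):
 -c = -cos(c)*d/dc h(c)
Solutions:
 h(c) = C1 + Integral(c/cos(c), c)


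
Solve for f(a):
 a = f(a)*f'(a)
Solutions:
 f(a) = -sqrt(C1 + a^2)
 f(a) = sqrt(C1 + a^2)


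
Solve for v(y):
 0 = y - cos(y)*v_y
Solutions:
 v(y) = C1 + Integral(y/cos(y), y)


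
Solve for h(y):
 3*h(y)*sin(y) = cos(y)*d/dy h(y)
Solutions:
 h(y) = C1/cos(y)^3


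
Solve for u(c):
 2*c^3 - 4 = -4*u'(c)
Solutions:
 u(c) = C1 - c^4/8 + c


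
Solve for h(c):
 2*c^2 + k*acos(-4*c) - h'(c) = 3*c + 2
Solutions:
 h(c) = C1 + 2*c^3/3 - 3*c^2/2 - 2*c + k*(c*acos(-4*c) + sqrt(1 - 16*c^2)/4)


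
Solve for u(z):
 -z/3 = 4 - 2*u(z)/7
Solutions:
 u(z) = 7*z/6 + 14


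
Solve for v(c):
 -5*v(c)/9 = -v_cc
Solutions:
 v(c) = C1*exp(-sqrt(5)*c/3) + C2*exp(sqrt(5)*c/3)


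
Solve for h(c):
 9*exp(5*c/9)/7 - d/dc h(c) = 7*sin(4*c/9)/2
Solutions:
 h(c) = C1 + 81*exp(5*c/9)/35 + 63*cos(4*c/9)/8


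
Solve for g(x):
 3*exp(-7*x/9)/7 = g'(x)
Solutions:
 g(x) = C1 - 27*exp(-7*x/9)/49


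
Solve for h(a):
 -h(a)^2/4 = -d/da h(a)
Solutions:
 h(a) = -4/(C1 + a)


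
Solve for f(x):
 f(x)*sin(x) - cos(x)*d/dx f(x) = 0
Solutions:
 f(x) = C1/cos(x)


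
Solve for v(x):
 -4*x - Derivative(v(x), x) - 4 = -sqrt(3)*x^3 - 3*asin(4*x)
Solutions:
 v(x) = C1 + sqrt(3)*x^4/4 - 2*x^2 + 3*x*asin(4*x) - 4*x + 3*sqrt(1 - 16*x^2)/4


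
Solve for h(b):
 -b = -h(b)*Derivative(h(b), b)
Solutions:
 h(b) = -sqrt(C1 + b^2)
 h(b) = sqrt(C1 + b^2)


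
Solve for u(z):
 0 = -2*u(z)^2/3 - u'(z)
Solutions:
 u(z) = 3/(C1 + 2*z)


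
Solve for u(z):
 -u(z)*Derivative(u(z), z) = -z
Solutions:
 u(z) = -sqrt(C1 + z^2)
 u(z) = sqrt(C1 + z^2)


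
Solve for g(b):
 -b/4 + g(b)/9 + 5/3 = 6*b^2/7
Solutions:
 g(b) = 54*b^2/7 + 9*b/4 - 15


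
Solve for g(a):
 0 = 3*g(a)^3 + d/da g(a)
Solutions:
 g(a) = -sqrt(2)*sqrt(-1/(C1 - 3*a))/2
 g(a) = sqrt(2)*sqrt(-1/(C1 - 3*a))/2


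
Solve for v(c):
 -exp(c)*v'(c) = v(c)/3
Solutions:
 v(c) = C1*exp(exp(-c)/3)


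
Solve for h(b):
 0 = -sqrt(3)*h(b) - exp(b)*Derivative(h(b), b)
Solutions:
 h(b) = C1*exp(sqrt(3)*exp(-b))


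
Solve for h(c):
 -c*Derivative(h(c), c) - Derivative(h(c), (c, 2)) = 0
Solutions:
 h(c) = C1 + C2*erf(sqrt(2)*c/2)


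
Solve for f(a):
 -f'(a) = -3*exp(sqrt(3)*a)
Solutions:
 f(a) = C1 + sqrt(3)*exp(sqrt(3)*a)


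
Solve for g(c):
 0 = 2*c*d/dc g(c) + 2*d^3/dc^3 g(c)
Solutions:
 g(c) = C1 + Integral(C2*airyai(-c) + C3*airybi(-c), c)


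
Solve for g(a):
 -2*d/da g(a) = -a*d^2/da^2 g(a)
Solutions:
 g(a) = C1 + C2*a^3


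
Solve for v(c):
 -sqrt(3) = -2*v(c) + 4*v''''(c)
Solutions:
 v(c) = C1*exp(-2^(3/4)*c/2) + C2*exp(2^(3/4)*c/2) + C3*sin(2^(3/4)*c/2) + C4*cos(2^(3/4)*c/2) + sqrt(3)/2


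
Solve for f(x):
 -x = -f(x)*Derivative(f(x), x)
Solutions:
 f(x) = -sqrt(C1 + x^2)
 f(x) = sqrt(C1 + x^2)


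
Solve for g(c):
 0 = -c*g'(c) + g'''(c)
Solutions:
 g(c) = C1 + Integral(C2*airyai(c) + C3*airybi(c), c)


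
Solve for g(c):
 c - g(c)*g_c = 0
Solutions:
 g(c) = -sqrt(C1 + c^2)
 g(c) = sqrt(C1 + c^2)


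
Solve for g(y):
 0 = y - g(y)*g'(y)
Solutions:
 g(y) = -sqrt(C1 + y^2)
 g(y) = sqrt(C1 + y^2)


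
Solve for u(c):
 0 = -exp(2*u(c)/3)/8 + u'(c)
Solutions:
 u(c) = 3*log(-sqrt(-1/(C1 + c))) + 3*log(3)/2 + 3*log(2)
 u(c) = 3*log(-1/(C1 + c))/2 + 3*log(3)/2 + 3*log(2)


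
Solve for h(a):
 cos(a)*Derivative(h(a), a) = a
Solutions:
 h(a) = C1 + Integral(a/cos(a), a)


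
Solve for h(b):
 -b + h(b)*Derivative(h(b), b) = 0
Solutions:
 h(b) = -sqrt(C1 + b^2)
 h(b) = sqrt(C1 + b^2)


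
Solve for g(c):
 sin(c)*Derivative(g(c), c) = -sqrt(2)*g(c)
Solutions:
 g(c) = C1*(cos(c) + 1)^(sqrt(2)/2)/(cos(c) - 1)^(sqrt(2)/2)


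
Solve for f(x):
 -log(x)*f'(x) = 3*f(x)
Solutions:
 f(x) = C1*exp(-3*li(x))


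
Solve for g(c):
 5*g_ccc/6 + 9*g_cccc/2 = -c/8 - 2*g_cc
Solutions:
 g(c) = C1 + C2*c - c^3/96 + 5*c^2/384 + (C3*sin(sqrt(1271)*c/54) + C4*cos(sqrt(1271)*c/54))*exp(-5*c/54)


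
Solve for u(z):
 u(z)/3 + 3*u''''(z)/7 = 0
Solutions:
 u(z) = (C1*sin(sqrt(6)*7^(1/4)*z/6) + C2*cos(sqrt(6)*7^(1/4)*z/6))*exp(-sqrt(6)*7^(1/4)*z/6) + (C3*sin(sqrt(6)*7^(1/4)*z/6) + C4*cos(sqrt(6)*7^(1/4)*z/6))*exp(sqrt(6)*7^(1/4)*z/6)


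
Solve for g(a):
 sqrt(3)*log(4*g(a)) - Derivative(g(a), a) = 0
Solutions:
 -sqrt(3)*Integral(1/(log(_y) + 2*log(2)), (_y, g(a)))/3 = C1 - a


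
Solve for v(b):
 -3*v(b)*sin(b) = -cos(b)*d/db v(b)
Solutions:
 v(b) = C1/cos(b)^3


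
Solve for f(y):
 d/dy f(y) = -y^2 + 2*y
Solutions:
 f(y) = C1 - y^3/3 + y^2


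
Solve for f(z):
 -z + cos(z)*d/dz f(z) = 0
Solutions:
 f(z) = C1 + Integral(z/cos(z), z)


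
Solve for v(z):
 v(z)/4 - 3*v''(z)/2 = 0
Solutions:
 v(z) = C1*exp(-sqrt(6)*z/6) + C2*exp(sqrt(6)*z/6)


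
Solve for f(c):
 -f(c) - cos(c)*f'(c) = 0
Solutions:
 f(c) = C1*sqrt(sin(c) - 1)/sqrt(sin(c) + 1)


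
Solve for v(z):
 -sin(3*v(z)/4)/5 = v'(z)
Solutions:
 z/5 + 2*log(cos(3*v(z)/4) - 1)/3 - 2*log(cos(3*v(z)/4) + 1)/3 = C1


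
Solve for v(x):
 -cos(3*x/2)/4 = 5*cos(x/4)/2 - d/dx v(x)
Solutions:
 v(x) = C1 + 10*sin(x/4) + sin(3*x/2)/6


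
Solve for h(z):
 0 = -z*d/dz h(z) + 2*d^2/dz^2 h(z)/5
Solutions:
 h(z) = C1 + C2*erfi(sqrt(5)*z/2)


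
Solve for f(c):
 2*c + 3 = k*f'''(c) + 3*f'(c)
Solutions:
 f(c) = C1 + C2*exp(-sqrt(3)*c*sqrt(-1/k)) + C3*exp(sqrt(3)*c*sqrt(-1/k)) + c^2/3 + c


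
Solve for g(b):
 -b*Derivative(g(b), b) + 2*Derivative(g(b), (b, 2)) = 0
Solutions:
 g(b) = C1 + C2*erfi(b/2)


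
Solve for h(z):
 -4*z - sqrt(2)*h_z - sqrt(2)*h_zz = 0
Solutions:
 h(z) = C1 + C2*exp(-z) - sqrt(2)*z^2 + 2*sqrt(2)*z


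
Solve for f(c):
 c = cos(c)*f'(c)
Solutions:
 f(c) = C1 + Integral(c/cos(c), c)


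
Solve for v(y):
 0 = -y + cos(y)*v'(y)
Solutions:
 v(y) = C1 + Integral(y/cos(y), y)


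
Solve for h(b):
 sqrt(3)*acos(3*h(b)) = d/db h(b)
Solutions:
 Integral(1/acos(3*_y), (_y, h(b))) = C1 + sqrt(3)*b


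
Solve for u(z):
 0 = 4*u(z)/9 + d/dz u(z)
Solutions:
 u(z) = C1*exp(-4*z/9)


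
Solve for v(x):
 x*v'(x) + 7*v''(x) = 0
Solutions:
 v(x) = C1 + C2*erf(sqrt(14)*x/14)


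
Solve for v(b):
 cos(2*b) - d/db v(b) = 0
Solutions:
 v(b) = C1 + sin(2*b)/2


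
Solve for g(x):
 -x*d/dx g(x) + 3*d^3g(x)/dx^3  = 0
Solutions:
 g(x) = C1 + Integral(C2*airyai(3^(2/3)*x/3) + C3*airybi(3^(2/3)*x/3), x)


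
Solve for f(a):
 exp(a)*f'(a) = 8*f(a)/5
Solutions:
 f(a) = C1*exp(-8*exp(-a)/5)


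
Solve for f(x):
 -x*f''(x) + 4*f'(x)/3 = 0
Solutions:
 f(x) = C1 + C2*x^(7/3)


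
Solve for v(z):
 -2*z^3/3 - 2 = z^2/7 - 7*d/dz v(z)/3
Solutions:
 v(z) = C1 + z^4/14 + z^3/49 + 6*z/7


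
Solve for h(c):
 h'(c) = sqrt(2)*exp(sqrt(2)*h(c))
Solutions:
 h(c) = sqrt(2)*(2*log(-1/(C1 + sqrt(2)*c)) - log(2))/4


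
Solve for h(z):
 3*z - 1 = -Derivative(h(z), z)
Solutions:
 h(z) = C1 - 3*z^2/2 + z


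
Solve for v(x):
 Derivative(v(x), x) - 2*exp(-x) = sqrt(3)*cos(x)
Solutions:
 v(x) = C1 + sqrt(3)*sin(x) - 2*exp(-x)


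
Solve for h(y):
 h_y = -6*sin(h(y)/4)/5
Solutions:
 6*y/5 + 2*log(cos(h(y)/4) - 1) - 2*log(cos(h(y)/4) + 1) = C1


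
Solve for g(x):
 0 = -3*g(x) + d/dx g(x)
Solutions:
 g(x) = C1*exp(3*x)


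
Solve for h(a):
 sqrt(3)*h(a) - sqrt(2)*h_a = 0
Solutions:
 h(a) = C1*exp(sqrt(6)*a/2)


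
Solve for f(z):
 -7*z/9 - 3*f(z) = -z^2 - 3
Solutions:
 f(z) = z^2/3 - 7*z/27 + 1


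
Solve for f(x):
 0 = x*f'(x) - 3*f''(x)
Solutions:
 f(x) = C1 + C2*erfi(sqrt(6)*x/6)


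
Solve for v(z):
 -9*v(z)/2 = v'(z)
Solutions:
 v(z) = C1*exp(-9*z/2)


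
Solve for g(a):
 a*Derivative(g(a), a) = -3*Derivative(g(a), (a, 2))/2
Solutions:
 g(a) = C1 + C2*erf(sqrt(3)*a/3)


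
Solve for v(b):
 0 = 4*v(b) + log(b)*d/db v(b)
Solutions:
 v(b) = C1*exp(-4*li(b))


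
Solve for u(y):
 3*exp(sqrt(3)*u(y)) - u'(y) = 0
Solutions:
 u(y) = sqrt(3)*(2*log(-1/(C1 + 3*y)) - log(3))/6


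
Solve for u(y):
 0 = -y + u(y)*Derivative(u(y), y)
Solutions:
 u(y) = -sqrt(C1 + y^2)
 u(y) = sqrt(C1 + y^2)


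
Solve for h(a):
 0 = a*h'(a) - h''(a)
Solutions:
 h(a) = C1 + C2*erfi(sqrt(2)*a/2)


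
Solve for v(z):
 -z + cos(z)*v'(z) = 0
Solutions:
 v(z) = C1 + Integral(z/cos(z), z)


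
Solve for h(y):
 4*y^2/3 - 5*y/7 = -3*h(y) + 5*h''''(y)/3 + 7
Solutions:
 h(y) = C1*exp(-sqrt(3)*5^(3/4)*y/5) + C2*exp(sqrt(3)*5^(3/4)*y/5) + C3*sin(sqrt(3)*5^(3/4)*y/5) + C4*cos(sqrt(3)*5^(3/4)*y/5) - 4*y^2/9 + 5*y/21 + 7/3


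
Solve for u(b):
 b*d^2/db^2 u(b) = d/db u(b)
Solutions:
 u(b) = C1 + C2*b^2


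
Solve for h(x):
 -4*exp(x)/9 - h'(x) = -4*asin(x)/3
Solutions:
 h(x) = C1 + 4*x*asin(x)/3 + 4*sqrt(1 - x^2)/3 - 4*exp(x)/9


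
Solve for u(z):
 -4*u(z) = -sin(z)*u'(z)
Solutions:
 u(z) = C1*(cos(z)^2 - 2*cos(z) + 1)/(cos(z)^2 + 2*cos(z) + 1)


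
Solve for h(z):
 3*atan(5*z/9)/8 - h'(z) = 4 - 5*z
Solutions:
 h(z) = C1 + 5*z^2/2 + 3*z*atan(5*z/9)/8 - 4*z - 27*log(25*z^2 + 81)/80


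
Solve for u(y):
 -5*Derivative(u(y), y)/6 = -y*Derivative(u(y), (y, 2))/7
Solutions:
 u(y) = C1 + C2*y^(41/6)


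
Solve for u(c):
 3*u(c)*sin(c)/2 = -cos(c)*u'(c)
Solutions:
 u(c) = C1*cos(c)^(3/2)


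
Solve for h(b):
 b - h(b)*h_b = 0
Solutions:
 h(b) = -sqrt(C1 + b^2)
 h(b) = sqrt(C1 + b^2)


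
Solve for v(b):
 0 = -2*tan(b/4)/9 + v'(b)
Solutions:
 v(b) = C1 - 8*log(cos(b/4))/9


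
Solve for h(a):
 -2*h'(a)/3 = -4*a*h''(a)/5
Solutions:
 h(a) = C1 + C2*a^(11/6)


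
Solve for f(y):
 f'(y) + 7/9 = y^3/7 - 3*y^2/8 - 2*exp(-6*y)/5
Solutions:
 f(y) = C1 + y^4/28 - y^3/8 - 7*y/9 + exp(-6*y)/15


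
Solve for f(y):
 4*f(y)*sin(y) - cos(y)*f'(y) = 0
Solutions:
 f(y) = C1/cos(y)^4


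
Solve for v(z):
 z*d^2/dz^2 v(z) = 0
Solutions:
 v(z) = C1 + C2*z


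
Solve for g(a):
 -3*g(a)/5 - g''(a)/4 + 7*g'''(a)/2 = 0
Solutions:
 g(a) = C1*exp(a*(-5^(2/3)*(252*sqrt(15881) + 31757)^(1/3) - 5*5^(1/3)/(252*sqrt(15881) + 31757)^(1/3) + 10)/420)*sin(sqrt(3)*5^(1/3)*a*(-5^(1/3)*(252*sqrt(15881) + 31757)^(1/3) + 5/(252*sqrt(15881) + 31757)^(1/3))/420) + C2*exp(a*(-5^(2/3)*(252*sqrt(15881) + 31757)^(1/3) - 5*5^(1/3)/(252*sqrt(15881) + 31757)^(1/3) + 10)/420)*cos(sqrt(3)*5^(1/3)*a*(-5^(1/3)*(252*sqrt(15881) + 31757)^(1/3) + 5/(252*sqrt(15881) + 31757)^(1/3))/420) + C3*exp(a*(5*5^(1/3)/(252*sqrt(15881) + 31757)^(1/3) + 5 + 5^(2/3)*(252*sqrt(15881) + 31757)^(1/3))/210)


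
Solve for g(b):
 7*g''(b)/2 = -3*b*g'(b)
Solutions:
 g(b) = C1 + C2*erf(sqrt(21)*b/7)


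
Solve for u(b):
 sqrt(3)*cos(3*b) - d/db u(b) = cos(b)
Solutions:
 u(b) = C1 - sin(b) + sqrt(3)*sin(3*b)/3


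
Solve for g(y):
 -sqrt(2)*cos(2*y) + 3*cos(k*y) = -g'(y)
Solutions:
 g(y) = C1 + sqrt(2)*sin(2*y)/2 - 3*sin(k*y)/k


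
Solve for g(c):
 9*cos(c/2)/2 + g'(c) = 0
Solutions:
 g(c) = C1 - 9*sin(c/2)


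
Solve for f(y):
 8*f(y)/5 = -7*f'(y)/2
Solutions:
 f(y) = C1*exp(-16*y/35)


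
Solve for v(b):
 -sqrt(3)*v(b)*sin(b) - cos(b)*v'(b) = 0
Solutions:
 v(b) = C1*cos(b)^(sqrt(3))


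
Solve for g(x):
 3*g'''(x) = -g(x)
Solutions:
 g(x) = C3*exp(-3^(2/3)*x/3) + (C1*sin(3^(1/6)*x/2) + C2*cos(3^(1/6)*x/2))*exp(3^(2/3)*x/6)


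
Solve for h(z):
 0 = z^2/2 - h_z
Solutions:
 h(z) = C1 + z^3/6


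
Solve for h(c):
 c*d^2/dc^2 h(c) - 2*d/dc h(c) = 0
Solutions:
 h(c) = C1 + C2*c^3


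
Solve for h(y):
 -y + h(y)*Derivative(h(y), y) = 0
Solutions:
 h(y) = -sqrt(C1 + y^2)
 h(y) = sqrt(C1 + y^2)


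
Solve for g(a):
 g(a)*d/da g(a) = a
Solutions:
 g(a) = -sqrt(C1 + a^2)
 g(a) = sqrt(C1 + a^2)


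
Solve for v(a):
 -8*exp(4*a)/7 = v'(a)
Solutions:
 v(a) = C1 - 2*exp(4*a)/7


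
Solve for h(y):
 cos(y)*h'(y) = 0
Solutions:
 h(y) = C1


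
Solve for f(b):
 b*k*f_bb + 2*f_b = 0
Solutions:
 f(b) = C1 + b^(((re(k) - 2)*re(k) + im(k)^2)/(re(k)^2 + im(k)^2))*(C2*sin(2*log(b)*Abs(im(k))/(re(k)^2 + im(k)^2)) + C3*cos(2*log(b)*im(k)/(re(k)^2 + im(k)^2)))


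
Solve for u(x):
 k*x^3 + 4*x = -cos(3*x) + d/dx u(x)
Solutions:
 u(x) = C1 + k*x^4/4 + 2*x^2 + sin(3*x)/3


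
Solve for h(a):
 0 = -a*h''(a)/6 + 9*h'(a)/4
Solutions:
 h(a) = C1 + C2*a^(29/2)


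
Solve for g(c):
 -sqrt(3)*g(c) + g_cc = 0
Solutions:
 g(c) = C1*exp(-3^(1/4)*c) + C2*exp(3^(1/4)*c)


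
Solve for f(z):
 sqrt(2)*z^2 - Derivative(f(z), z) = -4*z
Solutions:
 f(z) = C1 + sqrt(2)*z^3/3 + 2*z^2


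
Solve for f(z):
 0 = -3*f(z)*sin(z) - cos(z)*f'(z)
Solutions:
 f(z) = C1*cos(z)^3


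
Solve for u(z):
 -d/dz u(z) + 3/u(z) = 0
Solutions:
 u(z) = -sqrt(C1 + 6*z)
 u(z) = sqrt(C1 + 6*z)


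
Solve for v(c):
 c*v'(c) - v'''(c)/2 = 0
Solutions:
 v(c) = C1 + Integral(C2*airyai(2^(1/3)*c) + C3*airybi(2^(1/3)*c), c)


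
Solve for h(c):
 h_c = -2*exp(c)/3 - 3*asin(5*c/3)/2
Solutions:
 h(c) = C1 - 3*c*asin(5*c/3)/2 - 3*sqrt(9 - 25*c^2)/10 - 2*exp(c)/3


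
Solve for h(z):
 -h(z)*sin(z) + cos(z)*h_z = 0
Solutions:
 h(z) = C1/cos(z)


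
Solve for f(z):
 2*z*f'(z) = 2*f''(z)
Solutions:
 f(z) = C1 + C2*erfi(sqrt(2)*z/2)


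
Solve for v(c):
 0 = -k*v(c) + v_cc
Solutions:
 v(c) = C1*exp(-c*sqrt(k)) + C2*exp(c*sqrt(k))


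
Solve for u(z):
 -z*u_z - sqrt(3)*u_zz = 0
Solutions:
 u(z) = C1 + C2*erf(sqrt(2)*3^(3/4)*z/6)


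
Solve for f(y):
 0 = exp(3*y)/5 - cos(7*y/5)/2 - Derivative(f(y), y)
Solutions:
 f(y) = C1 + exp(3*y)/15 - 5*sin(7*y/5)/14


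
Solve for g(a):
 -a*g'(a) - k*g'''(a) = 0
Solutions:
 g(a) = C1 + Integral(C2*airyai(a*(-1/k)^(1/3)) + C3*airybi(a*(-1/k)^(1/3)), a)


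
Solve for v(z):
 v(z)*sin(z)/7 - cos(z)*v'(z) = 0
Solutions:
 v(z) = C1/cos(z)^(1/7)


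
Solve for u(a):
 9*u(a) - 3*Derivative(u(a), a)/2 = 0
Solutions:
 u(a) = C1*exp(6*a)


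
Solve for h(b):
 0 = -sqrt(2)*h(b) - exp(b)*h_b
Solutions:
 h(b) = C1*exp(sqrt(2)*exp(-b))


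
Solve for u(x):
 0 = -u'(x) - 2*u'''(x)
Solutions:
 u(x) = C1 + C2*sin(sqrt(2)*x/2) + C3*cos(sqrt(2)*x/2)


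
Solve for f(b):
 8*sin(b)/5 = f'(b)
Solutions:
 f(b) = C1 - 8*cos(b)/5


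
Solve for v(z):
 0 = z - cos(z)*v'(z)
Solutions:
 v(z) = C1 + Integral(z/cos(z), z)


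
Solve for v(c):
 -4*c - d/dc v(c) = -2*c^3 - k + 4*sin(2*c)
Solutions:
 v(c) = C1 + c^4/2 - 2*c^2 + c*k + 2*cos(2*c)


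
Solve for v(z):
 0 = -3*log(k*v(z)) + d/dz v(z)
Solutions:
 li(k*v(z))/k = C1 + 3*z


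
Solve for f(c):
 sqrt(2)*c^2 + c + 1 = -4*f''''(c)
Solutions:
 f(c) = C1 + C2*c + C3*c^2 + C4*c^3 - sqrt(2)*c^6/1440 - c^5/480 - c^4/96


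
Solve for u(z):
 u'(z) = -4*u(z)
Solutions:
 u(z) = C1*exp(-4*z)


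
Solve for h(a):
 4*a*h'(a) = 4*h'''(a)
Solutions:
 h(a) = C1 + Integral(C2*airyai(a) + C3*airybi(a), a)


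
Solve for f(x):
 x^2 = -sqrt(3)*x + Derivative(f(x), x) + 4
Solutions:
 f(x) = C1 + x^3/3 + sqrt(3)*x^2/2 - 4*x


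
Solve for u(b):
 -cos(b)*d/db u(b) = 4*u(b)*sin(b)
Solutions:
 u(b) = C1*cos(b)^4


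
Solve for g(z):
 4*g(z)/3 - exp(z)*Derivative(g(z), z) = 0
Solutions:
 g(z) = C1*exp(-4*exp(-z)/3)


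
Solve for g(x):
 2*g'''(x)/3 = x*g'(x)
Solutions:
 g(x) = C1 + Integral(C2*airyai(2^(2/3)*3^(1/3)*x/2) + C3*airybi(2^(2/3)*3^(1/3)*x/2), x)


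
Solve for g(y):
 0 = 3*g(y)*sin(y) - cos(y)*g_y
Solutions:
 g(y) = C1/cos(y)^3


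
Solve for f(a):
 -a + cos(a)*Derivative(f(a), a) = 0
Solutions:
 f(a) = C1 + Integral(a/cos(a), a)


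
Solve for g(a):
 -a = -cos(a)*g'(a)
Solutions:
 g(a) = C1 + Integral(a/cos(a), a)


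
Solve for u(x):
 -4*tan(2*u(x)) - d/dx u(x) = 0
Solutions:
 u(x) = -asin(C1*exp(-8*x))/2 + pi/2
 u(x) = asin(C1*exp(-8*x))/2


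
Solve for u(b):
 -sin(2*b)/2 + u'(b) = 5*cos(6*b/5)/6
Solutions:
 u(b) = C1 + 25*sin(6*b/5)/36 - cos(2*b)/4


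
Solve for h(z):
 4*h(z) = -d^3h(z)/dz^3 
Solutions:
 h(z) = C3*exp(-2^(2/3)*z) + (C1*sin(2^(2/3)*sqrt(3)*z/2) + C2*cos(2^(2/3)*sqrt(3)*z/2))*exp(2^(2/3)*z/2)


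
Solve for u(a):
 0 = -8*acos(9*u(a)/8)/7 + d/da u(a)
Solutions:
 Integral(1/acos(9*_y/8), (_y, u(a))) = C1 + 8*a/7


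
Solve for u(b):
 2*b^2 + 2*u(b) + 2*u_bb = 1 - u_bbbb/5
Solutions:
 u(b) = C1*sin(b*sqrt(5 - sqrt(15))) + C2*sin(b*sqrt(sqrt(15) + 5)) + C3*cos(b*sqrt(5 - sqrt(15))) + C4*cos(b*sqrt(sqrt(15) + 5)) - b^2 + 5/2


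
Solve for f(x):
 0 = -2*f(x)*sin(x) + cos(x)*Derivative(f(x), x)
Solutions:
 f(x) = C1/cos(x)^2


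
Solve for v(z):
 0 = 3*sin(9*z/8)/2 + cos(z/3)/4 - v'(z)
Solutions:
 v(z) = C1 + 3*sin(z/3)/4 - 4*cos(9*z/8)/3


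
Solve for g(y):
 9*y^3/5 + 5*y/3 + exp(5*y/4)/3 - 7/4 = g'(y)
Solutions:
 g(y) = C1 + 9*y^4/20 + 5*y^2/6 - 7*y/4 + 4*exp(5*y/4)/15


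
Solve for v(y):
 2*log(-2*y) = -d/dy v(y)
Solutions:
 v(y) = C1 - 2*y*log(-y) + 2*y*(1 - log(2))


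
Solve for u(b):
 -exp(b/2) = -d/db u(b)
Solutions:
 u(b) = C1 + 2*exp(b/2)


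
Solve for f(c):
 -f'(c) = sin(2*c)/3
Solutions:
 f(c) = C1 + cos(2*c)/6


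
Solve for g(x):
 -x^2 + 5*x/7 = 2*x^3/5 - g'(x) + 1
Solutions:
 g(x) = C1 + x^4/10 + x^3/3 - 5*x^2/14 + x


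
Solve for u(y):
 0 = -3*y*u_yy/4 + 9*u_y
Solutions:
 u(y) = C1 + C2*y^13


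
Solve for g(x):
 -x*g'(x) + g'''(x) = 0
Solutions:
 g(x) = C1 + Integral(C2*airyai(x) + C3*airybi(x), x)


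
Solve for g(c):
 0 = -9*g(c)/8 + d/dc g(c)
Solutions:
 g(c) = C1*exp(9*c/8)


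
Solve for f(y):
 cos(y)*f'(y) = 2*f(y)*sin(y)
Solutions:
 f(y) = C1/cos(y)^2


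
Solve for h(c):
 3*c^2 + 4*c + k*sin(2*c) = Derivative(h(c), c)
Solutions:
 h(c) = C1 + c^3 + 2*c^2 - k*cos(2*c)/2


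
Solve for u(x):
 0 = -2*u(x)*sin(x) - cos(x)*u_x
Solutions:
 u(x) = C1*cos(x)^2


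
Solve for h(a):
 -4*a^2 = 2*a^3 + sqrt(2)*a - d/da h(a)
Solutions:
 h(a) = C1 + a^4/2 + 4*a^3/3 + sqrt(2)*a^2/2


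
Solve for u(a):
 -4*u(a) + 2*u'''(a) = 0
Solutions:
 u(a) = C3*exp(2^(1/3)*a) + (C1*sin(2^(1/3)*sqrt(3)*a/2) + C2*cos(2^(1/3)*sqrt(3)*a/2))*exp(-2^(1/3)*a/2)


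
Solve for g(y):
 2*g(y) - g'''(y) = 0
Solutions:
 g(y) = C3*exp(2^(1/3)*y) + (C1*sin(2^(1/3)*sqrt(3)*y/2) + C2*cos(2^(1/3)*sqrt(3)*y/2))*exp(-2^(1/3)*y/2)


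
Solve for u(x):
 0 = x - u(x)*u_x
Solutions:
 u(x) = -sqrt(C1 + x^2)
 u(x) = sqrt(C1 + x^2)


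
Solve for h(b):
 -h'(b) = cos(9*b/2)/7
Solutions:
 h(b) = C1 - 2*sin(9*b/2)/63


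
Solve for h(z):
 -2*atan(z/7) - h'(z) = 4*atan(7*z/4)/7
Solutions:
 h(z) = C1 - 2*z*atan(z/7) - 4*z*atan(7*z/4)/7 + 7*log(z^2 + 49) + 8*log(49*z^2 + 16)/49


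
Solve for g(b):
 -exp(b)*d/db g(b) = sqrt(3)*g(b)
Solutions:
 g(b) = C1*exp(sqrt(3)*exp(-b))


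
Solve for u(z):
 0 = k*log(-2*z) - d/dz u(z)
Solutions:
 u(z) = C1 + k*z*log(-z) + k*z*(-1 + log(2))


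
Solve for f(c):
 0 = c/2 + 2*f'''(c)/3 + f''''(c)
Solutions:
 f(c) = C1 + C2*c + C3*c^2 + C4*exp(-2*c/3) - c^4/32 + 3*c^3/16


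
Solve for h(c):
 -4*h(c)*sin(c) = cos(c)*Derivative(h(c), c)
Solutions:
 h(c) = C1*cos(c)^4


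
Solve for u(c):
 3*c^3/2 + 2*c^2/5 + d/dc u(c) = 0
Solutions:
 u(c) = C1 - 3*c^4/8 - 2*c^3/15


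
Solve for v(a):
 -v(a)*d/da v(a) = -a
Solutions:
 v(a) = -sqrt(C1 + a^2)
 v(a) = sqrt(C1 + a^2)


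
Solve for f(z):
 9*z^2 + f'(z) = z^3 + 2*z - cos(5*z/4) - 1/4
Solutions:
 f(z) = C1 + z^4/4 - 3*z^3 + z^2 - z/4 - 4*sin(5*z/4)/5


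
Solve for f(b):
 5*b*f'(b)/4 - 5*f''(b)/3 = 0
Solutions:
 f(b) = C1 + C2*erfi(sqrt(6)*b/4)


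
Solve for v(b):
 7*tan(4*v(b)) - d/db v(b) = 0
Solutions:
 v(b) = -asin(C1*exp(28*b))/4 + pi/4
 v(b) = asin(C1*exp(28*b))/4


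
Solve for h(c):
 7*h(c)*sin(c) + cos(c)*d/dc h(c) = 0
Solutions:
 h(c) = C1*cos(c)^7


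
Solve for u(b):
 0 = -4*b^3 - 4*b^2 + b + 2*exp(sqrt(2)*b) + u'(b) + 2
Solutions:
 u(b) = C1 + b^4 + 4*b^3/3 - b^2/2 - 2*b - sqrt(2)*exp(sqrt(2)*b)


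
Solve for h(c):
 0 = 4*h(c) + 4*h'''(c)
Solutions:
 h(c) = C3*exp(-c) + (C1*sin(sqrt(3)*c/2) + C2*cos(sqrt(3)*c/2))*exp(c/2)


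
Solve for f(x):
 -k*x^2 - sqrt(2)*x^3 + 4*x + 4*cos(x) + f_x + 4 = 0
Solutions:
 f(x) = C1 + k*x^3/3 + sqrt(2)*x^4/4 - 2*x^2 - 4*x - 4*sin(x)


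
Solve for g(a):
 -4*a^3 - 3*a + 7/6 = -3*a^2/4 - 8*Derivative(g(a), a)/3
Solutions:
 g(a) = C1 + 3*a^4/8 - 3*a^3/32 + 9*a^2/16 - 7*a/16


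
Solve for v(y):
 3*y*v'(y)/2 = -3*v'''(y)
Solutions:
 v(y) = C1 + Integral(C2*airyai(-2^(2/3)*y/2) + C3*airybi(-2^(2/3)*y/2), y)
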